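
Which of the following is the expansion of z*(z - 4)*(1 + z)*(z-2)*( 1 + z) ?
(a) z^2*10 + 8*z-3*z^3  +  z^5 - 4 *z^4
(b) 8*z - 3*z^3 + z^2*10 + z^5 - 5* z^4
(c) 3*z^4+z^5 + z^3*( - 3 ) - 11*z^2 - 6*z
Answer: a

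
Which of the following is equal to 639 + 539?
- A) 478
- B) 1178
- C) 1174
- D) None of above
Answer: B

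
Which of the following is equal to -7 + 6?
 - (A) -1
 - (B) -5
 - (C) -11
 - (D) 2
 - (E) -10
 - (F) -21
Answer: A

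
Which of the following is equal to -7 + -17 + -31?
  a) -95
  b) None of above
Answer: b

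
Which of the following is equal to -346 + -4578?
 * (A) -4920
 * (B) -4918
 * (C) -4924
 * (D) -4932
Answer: C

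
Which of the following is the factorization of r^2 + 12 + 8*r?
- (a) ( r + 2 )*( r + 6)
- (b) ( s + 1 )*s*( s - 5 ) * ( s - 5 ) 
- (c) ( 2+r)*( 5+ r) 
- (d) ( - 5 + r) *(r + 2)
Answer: a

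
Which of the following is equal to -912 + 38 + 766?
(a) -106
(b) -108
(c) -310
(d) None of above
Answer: b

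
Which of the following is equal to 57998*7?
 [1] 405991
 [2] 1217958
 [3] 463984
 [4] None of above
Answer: 4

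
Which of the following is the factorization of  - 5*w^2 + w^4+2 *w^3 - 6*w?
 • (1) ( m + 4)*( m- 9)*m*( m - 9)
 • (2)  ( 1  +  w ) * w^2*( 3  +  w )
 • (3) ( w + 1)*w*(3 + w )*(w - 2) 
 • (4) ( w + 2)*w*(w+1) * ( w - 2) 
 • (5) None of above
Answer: 3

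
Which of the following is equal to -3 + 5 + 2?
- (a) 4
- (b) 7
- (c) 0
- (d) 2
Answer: a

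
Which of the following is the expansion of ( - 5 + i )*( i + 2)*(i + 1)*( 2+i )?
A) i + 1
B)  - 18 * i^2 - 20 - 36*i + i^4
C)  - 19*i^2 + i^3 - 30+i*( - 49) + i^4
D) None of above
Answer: D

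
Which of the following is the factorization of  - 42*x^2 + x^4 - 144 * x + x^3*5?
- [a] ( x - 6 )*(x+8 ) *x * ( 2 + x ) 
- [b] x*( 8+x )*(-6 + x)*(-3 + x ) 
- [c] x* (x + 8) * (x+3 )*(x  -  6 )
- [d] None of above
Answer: c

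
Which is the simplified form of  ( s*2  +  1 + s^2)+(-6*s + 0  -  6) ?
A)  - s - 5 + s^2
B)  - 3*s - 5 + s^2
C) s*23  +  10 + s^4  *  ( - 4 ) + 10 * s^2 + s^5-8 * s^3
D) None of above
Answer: D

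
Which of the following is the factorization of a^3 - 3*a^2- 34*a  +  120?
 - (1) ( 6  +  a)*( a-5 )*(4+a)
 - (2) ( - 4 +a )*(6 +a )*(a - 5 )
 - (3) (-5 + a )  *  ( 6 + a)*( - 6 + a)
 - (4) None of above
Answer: 2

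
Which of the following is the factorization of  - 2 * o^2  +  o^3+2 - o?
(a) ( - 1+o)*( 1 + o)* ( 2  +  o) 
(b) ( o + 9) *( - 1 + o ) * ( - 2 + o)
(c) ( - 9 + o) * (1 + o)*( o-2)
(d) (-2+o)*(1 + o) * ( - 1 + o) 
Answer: d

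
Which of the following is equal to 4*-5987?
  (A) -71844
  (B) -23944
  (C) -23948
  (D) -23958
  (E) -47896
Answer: C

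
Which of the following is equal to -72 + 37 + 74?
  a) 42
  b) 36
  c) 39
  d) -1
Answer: c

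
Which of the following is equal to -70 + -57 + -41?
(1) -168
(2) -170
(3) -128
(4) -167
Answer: 1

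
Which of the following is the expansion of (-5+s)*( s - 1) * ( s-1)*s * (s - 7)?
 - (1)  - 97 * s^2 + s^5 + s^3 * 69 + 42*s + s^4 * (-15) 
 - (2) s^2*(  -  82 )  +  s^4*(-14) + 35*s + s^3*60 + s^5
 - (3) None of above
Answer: 2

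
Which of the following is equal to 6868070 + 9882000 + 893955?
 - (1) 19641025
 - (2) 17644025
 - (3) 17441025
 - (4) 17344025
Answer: 2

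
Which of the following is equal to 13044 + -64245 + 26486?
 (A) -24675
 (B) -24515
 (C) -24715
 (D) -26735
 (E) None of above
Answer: C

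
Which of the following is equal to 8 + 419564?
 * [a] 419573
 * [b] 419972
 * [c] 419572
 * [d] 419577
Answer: c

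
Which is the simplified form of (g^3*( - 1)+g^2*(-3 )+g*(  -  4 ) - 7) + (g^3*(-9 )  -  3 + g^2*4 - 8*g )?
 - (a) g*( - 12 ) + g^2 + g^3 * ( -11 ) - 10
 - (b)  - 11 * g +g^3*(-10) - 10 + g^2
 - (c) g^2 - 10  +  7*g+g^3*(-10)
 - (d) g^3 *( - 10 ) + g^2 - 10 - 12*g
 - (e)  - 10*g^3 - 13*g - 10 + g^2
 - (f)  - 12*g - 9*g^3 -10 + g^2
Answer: d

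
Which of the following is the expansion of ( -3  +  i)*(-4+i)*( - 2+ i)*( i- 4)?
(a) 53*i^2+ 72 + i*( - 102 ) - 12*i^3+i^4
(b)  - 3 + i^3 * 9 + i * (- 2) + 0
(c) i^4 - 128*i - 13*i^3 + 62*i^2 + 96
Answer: c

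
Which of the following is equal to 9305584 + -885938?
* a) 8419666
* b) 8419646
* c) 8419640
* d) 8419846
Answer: b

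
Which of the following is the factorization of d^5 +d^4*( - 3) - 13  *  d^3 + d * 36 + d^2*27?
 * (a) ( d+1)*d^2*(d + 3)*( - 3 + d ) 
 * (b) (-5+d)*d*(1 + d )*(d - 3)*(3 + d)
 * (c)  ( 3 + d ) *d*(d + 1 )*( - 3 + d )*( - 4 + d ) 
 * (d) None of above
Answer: c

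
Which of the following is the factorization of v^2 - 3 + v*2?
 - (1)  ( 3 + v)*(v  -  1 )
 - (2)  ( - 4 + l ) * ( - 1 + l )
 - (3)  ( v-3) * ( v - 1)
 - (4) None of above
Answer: 1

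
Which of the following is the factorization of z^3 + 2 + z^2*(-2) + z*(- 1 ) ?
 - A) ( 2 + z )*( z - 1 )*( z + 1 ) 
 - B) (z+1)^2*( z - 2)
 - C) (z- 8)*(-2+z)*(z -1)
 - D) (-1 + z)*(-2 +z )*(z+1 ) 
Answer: D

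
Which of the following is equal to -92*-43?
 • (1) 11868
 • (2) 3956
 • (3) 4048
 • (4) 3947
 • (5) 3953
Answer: 2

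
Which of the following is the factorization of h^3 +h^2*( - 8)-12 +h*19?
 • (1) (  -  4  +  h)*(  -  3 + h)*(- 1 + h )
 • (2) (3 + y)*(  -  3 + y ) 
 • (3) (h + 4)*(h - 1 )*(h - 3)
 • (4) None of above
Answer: 1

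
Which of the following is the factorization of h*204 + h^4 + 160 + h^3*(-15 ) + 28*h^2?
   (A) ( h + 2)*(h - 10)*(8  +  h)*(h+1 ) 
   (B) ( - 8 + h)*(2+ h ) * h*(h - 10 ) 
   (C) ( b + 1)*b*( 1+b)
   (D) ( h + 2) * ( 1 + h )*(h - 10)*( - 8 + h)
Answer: D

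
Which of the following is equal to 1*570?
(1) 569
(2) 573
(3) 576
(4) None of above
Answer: 4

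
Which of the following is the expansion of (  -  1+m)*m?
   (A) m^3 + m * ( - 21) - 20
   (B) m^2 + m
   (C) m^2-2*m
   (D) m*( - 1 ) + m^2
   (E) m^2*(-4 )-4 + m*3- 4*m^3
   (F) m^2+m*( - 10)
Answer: D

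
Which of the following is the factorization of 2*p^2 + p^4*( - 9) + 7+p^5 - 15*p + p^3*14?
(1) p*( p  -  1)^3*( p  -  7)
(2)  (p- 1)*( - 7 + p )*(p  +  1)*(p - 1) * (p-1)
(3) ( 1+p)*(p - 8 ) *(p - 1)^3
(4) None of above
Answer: 2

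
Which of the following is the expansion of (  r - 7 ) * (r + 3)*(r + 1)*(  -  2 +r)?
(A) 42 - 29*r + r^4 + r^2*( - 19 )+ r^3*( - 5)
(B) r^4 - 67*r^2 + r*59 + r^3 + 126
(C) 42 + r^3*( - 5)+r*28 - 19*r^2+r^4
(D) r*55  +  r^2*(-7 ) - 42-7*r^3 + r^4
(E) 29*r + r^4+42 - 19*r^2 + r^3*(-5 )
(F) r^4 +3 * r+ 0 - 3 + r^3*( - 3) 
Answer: E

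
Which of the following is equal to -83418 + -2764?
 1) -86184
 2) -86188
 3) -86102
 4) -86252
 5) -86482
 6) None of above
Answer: 6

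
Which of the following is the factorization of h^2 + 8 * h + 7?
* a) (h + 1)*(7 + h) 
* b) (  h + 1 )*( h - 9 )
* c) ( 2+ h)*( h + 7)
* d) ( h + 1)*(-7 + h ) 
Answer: a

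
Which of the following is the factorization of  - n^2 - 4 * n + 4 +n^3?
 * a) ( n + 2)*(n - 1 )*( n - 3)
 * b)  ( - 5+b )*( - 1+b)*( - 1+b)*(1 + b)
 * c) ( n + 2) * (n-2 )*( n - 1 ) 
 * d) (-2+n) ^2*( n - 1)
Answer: c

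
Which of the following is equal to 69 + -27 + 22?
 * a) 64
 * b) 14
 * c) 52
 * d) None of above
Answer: a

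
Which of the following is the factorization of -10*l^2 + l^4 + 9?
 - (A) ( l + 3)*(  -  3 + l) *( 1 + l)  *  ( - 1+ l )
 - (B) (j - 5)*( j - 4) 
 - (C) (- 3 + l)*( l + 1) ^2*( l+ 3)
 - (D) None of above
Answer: A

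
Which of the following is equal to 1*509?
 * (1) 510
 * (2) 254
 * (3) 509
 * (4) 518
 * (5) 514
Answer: 3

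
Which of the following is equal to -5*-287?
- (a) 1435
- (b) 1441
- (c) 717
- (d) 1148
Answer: a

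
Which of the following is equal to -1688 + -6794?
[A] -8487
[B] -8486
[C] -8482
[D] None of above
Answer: C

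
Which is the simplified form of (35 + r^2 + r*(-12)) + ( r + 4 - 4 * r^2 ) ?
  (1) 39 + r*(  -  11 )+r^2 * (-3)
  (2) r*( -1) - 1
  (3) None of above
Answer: 1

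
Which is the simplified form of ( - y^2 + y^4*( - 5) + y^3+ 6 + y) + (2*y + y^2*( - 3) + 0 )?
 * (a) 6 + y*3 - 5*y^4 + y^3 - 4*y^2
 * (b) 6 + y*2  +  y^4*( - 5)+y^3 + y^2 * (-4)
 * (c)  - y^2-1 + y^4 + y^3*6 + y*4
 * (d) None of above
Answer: a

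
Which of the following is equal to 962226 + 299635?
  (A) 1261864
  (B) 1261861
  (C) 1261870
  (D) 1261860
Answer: B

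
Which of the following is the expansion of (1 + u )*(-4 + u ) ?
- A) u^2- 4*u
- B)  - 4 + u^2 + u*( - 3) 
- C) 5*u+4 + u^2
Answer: B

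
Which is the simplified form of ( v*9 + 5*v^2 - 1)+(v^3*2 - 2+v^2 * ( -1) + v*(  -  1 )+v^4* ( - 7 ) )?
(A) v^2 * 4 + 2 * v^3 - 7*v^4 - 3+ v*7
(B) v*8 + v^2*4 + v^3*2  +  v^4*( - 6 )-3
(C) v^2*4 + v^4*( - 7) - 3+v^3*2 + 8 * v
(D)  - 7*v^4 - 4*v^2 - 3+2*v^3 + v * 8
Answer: C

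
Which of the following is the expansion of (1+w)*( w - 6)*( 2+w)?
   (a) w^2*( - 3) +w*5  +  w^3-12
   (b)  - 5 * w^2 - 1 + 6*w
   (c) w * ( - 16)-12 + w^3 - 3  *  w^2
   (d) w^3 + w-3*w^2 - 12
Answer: c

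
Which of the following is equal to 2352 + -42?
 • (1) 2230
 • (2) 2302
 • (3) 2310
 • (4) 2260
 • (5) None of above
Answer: 3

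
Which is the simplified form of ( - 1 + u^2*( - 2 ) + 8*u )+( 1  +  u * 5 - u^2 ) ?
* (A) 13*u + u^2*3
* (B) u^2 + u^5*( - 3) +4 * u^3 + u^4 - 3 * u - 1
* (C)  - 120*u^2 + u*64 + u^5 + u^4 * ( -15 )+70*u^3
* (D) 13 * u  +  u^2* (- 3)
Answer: D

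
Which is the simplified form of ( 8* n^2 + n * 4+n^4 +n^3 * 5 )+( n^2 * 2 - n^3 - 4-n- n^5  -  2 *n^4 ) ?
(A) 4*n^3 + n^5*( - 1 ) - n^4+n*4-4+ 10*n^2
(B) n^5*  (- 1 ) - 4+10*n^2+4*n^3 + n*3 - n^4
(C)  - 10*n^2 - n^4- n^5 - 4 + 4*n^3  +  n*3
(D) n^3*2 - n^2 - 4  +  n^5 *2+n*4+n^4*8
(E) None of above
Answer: B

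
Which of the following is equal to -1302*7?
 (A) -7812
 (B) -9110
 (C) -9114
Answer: C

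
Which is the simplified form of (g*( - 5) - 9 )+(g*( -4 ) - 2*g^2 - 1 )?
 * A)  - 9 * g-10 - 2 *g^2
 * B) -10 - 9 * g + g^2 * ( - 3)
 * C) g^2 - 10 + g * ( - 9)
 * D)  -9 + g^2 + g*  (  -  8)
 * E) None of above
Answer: A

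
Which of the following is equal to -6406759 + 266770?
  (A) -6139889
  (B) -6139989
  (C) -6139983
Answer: B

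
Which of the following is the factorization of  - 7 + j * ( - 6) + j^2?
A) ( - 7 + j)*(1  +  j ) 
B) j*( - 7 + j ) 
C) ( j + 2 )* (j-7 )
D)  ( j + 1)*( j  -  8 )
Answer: A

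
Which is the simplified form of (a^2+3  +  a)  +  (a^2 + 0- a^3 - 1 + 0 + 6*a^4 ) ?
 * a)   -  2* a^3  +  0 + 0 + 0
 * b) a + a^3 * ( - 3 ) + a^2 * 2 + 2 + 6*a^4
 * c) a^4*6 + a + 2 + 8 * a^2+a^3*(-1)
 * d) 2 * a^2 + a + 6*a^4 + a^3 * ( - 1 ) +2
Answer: d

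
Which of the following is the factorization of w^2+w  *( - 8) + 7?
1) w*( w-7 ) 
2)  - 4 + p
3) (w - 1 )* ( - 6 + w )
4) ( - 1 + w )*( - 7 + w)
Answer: 4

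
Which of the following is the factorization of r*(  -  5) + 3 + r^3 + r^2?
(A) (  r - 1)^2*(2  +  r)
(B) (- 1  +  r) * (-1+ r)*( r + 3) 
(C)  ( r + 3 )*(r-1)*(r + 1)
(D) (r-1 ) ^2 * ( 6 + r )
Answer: B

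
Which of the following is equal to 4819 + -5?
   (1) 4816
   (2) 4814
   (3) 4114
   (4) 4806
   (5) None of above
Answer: 2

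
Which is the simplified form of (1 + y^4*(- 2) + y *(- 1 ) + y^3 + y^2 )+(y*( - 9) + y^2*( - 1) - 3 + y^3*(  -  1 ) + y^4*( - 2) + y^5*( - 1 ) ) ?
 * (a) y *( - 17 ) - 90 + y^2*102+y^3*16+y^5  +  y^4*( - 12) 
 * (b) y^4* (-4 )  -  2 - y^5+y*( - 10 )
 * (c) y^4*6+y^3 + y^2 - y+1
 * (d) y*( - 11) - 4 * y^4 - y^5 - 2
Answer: b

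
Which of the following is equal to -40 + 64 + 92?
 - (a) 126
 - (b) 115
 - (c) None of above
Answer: c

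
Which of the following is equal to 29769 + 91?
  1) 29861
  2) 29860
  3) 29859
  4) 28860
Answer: 2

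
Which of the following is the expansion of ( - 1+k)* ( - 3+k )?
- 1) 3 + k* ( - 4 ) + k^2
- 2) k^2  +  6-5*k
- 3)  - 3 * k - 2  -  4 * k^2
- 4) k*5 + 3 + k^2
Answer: 1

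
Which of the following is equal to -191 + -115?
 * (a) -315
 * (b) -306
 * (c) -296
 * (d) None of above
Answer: b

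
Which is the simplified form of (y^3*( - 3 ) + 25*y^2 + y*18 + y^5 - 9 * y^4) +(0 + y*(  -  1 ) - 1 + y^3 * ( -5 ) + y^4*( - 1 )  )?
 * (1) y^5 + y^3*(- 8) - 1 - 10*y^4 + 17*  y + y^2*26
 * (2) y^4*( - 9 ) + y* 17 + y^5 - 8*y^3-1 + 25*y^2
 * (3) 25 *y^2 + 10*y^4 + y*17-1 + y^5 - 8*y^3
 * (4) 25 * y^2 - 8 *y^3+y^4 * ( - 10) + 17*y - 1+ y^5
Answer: 4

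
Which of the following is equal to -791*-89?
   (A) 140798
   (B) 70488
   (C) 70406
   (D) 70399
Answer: D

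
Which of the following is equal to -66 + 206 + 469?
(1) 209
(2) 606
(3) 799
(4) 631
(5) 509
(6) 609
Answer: 6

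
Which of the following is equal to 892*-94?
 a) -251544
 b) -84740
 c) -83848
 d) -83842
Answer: c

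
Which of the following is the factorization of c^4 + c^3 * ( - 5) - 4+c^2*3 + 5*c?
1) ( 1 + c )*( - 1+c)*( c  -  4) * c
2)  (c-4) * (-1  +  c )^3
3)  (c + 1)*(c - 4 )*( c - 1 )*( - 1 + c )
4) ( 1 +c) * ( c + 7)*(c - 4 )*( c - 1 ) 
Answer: 3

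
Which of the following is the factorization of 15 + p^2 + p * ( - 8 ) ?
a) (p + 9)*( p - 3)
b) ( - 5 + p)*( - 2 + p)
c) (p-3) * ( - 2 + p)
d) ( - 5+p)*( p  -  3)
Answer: d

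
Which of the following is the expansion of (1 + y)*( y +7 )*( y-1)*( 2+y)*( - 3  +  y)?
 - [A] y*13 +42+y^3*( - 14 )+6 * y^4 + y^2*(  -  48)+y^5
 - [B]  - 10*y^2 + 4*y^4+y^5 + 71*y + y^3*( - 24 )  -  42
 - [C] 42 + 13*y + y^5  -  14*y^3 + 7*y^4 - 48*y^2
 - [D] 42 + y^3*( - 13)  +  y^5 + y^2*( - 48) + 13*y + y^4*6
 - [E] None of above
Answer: A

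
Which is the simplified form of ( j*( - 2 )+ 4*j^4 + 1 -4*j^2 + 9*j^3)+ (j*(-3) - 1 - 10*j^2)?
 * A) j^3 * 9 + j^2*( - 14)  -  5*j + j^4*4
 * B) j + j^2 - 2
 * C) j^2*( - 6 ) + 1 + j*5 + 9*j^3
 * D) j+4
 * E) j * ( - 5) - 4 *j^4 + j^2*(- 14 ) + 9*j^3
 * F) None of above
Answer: A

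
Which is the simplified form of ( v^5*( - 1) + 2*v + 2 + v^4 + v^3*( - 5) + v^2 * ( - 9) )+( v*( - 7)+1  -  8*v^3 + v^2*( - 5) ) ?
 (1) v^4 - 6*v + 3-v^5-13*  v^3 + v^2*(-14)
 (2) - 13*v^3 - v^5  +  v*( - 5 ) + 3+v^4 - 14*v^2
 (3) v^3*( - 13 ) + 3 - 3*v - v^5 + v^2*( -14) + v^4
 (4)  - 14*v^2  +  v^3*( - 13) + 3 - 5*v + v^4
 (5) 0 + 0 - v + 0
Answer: 2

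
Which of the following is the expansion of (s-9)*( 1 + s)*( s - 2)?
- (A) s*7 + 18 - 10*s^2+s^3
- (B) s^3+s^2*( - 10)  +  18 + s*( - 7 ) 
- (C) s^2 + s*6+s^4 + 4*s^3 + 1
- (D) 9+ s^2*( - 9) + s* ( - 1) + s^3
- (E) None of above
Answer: A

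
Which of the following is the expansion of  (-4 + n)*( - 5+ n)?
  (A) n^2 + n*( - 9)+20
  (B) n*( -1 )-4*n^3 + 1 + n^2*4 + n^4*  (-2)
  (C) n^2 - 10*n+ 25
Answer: A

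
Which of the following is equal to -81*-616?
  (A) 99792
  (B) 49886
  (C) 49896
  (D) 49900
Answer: C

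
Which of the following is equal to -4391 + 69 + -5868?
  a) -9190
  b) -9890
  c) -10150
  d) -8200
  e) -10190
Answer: e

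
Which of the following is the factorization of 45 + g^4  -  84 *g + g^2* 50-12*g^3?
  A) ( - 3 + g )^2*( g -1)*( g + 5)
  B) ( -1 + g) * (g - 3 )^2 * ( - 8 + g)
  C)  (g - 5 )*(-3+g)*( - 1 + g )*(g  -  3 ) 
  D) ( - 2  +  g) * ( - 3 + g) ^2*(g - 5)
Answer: C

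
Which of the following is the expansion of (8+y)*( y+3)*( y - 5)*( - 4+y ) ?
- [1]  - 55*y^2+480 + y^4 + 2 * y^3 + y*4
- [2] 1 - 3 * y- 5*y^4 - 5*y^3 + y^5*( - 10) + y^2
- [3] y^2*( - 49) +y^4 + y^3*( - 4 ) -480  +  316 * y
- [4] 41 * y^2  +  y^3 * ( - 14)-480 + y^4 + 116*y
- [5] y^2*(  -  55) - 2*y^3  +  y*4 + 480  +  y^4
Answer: 1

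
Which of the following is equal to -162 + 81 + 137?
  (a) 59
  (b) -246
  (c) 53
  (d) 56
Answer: d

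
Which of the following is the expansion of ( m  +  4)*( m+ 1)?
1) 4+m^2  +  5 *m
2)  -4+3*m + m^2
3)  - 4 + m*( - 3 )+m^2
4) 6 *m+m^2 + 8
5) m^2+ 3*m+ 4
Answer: 1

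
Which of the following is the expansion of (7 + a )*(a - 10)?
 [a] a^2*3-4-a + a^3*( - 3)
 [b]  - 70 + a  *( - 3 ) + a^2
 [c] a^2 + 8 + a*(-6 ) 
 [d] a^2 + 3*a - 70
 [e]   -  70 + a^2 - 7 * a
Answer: b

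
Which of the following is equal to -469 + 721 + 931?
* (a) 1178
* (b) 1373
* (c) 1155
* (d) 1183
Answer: d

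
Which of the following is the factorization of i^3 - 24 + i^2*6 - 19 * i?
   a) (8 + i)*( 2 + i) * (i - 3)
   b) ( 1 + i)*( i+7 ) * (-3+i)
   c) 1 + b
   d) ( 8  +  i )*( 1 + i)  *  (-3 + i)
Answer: d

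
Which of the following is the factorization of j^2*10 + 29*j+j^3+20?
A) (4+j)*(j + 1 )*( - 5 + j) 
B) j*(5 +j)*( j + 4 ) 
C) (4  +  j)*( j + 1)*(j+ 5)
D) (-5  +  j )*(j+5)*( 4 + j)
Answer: C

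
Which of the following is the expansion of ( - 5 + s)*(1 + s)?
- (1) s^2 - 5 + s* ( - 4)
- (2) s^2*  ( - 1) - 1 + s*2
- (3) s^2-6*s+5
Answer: 1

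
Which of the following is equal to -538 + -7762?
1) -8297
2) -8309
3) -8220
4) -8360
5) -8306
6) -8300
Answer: 6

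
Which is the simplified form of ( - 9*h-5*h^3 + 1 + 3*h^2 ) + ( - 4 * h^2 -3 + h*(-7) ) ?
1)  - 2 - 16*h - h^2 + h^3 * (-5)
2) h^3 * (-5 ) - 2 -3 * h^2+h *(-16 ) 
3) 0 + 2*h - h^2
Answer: 1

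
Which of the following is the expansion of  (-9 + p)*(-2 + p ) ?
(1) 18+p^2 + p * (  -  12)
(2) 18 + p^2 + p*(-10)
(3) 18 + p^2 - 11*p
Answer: 3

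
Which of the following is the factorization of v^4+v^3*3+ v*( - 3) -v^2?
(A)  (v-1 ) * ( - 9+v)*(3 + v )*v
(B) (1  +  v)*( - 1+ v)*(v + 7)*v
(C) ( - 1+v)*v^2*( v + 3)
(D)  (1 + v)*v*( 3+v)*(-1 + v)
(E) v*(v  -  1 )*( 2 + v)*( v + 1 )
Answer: D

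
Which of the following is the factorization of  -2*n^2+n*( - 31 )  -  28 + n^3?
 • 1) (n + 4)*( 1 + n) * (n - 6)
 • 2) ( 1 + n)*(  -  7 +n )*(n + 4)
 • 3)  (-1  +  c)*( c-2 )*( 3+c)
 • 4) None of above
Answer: 2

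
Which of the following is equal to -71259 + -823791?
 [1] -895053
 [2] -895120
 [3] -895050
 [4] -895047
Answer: 3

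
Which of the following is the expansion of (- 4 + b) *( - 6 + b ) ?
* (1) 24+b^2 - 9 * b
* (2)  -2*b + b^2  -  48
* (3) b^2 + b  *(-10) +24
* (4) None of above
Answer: 3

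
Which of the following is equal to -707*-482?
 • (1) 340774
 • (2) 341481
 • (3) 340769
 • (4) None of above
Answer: 1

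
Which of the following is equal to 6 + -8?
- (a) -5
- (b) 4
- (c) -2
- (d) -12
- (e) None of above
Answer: c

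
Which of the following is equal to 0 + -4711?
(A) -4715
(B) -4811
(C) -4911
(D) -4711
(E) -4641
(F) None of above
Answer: D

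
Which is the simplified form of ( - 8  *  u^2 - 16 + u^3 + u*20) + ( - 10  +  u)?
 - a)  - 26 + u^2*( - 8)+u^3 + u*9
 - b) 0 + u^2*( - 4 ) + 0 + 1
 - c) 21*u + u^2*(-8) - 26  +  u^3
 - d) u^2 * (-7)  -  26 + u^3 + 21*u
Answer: c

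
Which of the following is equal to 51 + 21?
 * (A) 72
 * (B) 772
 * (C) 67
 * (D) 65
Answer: A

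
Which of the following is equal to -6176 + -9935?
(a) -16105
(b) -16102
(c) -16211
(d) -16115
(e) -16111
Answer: e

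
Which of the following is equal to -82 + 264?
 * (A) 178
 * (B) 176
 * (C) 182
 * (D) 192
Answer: C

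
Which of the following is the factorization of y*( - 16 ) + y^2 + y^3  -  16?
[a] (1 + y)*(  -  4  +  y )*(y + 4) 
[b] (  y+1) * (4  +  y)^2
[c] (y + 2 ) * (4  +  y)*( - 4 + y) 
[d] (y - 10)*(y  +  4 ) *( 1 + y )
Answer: a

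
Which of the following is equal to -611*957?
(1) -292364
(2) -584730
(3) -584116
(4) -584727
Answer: 4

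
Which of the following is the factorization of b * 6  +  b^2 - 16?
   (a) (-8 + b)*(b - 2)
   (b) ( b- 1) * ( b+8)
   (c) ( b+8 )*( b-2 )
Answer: c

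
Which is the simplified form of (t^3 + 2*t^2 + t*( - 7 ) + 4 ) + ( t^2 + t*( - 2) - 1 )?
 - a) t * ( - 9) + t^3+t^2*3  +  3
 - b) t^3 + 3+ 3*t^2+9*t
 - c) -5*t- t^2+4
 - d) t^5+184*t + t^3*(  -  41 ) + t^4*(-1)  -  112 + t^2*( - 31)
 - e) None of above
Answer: a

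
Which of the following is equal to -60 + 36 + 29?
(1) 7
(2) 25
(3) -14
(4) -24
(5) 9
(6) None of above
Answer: 6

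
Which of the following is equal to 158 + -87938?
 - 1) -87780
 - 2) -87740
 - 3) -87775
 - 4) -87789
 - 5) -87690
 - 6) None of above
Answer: 1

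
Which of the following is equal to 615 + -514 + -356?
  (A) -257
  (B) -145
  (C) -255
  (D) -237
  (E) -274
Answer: C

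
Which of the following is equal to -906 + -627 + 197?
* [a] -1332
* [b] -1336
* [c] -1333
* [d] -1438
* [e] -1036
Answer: b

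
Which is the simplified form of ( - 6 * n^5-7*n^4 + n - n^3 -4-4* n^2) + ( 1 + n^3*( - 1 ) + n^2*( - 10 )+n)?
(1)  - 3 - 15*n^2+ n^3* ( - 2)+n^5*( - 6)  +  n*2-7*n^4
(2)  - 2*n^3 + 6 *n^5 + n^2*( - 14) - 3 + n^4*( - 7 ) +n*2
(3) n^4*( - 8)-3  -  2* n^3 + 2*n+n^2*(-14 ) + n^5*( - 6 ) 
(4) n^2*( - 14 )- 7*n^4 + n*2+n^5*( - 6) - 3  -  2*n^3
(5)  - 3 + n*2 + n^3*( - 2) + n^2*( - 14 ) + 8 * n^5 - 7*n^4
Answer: 4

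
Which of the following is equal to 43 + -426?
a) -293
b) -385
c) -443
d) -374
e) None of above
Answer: e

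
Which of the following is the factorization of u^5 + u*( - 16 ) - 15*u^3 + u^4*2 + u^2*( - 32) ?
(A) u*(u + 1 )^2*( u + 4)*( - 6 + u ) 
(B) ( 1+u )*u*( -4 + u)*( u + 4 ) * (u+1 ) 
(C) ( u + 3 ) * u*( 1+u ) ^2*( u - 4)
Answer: B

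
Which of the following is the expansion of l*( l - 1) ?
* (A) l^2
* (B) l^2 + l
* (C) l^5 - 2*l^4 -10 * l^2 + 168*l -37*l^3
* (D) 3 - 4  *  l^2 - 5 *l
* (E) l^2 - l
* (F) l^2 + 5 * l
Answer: E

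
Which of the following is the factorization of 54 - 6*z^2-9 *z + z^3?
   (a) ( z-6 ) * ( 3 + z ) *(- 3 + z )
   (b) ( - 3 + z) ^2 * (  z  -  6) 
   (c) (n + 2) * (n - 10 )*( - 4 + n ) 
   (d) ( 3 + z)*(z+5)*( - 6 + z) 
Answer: a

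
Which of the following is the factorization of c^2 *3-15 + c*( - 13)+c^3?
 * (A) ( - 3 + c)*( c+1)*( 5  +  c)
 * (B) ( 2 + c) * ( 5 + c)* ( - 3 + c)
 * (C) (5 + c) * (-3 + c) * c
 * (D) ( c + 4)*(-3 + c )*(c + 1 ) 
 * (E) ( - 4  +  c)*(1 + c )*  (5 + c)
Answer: A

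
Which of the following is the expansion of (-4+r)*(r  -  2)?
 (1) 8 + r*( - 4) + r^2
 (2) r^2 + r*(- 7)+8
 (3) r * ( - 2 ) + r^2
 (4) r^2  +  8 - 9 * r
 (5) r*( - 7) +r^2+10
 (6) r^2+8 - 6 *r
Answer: 6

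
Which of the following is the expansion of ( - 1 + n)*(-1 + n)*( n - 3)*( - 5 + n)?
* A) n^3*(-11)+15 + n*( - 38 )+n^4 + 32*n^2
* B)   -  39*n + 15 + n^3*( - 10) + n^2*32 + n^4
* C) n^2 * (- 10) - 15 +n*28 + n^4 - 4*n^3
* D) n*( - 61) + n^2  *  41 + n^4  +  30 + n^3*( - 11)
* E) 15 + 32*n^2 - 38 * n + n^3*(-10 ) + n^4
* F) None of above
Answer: E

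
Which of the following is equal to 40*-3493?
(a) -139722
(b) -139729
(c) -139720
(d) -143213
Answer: c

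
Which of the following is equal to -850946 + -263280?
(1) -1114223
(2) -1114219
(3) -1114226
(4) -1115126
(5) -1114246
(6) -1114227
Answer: 3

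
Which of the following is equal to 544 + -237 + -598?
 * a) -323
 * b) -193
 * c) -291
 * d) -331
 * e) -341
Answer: c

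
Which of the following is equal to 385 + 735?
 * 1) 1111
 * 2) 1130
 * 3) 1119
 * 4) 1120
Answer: 4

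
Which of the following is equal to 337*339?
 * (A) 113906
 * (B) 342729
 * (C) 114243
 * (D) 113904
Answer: C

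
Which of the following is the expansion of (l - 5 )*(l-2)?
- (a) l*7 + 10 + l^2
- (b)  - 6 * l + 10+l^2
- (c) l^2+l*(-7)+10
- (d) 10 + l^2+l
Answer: c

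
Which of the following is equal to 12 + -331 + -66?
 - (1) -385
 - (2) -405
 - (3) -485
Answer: 1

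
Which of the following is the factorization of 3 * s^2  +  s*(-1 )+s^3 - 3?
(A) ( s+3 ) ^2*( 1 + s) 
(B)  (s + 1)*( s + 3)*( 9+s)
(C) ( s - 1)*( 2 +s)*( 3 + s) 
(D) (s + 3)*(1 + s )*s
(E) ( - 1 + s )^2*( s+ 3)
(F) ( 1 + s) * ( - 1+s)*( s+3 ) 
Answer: F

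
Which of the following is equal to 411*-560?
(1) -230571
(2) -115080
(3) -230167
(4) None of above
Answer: 4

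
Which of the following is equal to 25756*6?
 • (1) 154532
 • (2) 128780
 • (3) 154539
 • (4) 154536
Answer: 4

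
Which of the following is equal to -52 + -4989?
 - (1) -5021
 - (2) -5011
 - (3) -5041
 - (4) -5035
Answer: 3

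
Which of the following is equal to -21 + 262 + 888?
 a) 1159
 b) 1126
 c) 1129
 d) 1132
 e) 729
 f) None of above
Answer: c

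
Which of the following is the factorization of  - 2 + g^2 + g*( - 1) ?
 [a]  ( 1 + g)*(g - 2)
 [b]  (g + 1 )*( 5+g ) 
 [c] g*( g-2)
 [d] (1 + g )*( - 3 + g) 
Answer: a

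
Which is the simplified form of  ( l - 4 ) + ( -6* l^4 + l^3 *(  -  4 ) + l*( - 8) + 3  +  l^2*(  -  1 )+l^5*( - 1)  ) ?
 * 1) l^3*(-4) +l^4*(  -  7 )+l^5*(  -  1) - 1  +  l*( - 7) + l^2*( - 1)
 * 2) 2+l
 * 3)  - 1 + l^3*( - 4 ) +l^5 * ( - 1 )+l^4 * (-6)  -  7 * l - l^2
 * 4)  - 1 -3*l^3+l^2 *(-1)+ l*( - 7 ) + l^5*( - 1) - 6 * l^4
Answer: 3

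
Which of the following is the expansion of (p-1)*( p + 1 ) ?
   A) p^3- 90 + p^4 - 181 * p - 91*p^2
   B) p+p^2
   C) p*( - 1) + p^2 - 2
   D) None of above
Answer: D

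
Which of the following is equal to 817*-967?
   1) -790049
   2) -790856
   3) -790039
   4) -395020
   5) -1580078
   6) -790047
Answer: 3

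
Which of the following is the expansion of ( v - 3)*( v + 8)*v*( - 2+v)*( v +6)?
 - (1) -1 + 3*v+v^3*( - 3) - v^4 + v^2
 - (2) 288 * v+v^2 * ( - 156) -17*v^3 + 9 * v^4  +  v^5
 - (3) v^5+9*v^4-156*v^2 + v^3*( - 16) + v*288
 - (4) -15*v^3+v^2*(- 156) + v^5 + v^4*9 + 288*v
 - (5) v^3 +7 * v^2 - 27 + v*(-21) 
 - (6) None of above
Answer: 3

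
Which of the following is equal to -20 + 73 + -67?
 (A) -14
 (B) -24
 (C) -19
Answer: A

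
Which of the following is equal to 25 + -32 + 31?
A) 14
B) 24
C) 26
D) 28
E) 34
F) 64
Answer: B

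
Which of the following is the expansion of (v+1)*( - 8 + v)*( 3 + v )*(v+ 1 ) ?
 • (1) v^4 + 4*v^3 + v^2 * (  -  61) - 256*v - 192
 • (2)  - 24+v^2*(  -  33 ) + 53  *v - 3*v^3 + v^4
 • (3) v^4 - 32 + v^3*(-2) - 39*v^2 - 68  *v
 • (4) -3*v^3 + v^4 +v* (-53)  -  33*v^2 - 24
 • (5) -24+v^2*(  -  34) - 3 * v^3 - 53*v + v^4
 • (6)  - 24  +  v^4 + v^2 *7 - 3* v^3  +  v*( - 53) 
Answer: 4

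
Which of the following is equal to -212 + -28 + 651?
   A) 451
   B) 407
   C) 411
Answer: C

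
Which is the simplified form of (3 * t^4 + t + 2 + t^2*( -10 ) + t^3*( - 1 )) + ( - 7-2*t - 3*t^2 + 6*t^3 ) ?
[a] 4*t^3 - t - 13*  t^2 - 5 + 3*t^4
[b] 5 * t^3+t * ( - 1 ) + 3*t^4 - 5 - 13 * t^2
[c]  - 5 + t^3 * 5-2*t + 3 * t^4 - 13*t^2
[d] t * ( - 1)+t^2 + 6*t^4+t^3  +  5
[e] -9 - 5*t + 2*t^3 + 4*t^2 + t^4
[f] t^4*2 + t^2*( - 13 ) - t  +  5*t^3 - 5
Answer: b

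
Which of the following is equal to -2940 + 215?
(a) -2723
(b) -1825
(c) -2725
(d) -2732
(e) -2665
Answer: c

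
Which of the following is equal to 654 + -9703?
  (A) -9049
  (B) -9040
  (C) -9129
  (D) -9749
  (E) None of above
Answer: A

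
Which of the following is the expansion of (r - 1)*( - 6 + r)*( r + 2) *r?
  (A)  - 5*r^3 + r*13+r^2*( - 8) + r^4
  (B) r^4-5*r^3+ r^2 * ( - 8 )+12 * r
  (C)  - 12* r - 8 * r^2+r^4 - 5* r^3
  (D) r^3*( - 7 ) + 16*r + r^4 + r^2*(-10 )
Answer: B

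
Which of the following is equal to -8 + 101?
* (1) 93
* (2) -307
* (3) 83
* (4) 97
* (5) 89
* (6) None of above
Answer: 1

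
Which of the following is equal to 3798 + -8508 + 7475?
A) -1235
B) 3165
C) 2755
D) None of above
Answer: D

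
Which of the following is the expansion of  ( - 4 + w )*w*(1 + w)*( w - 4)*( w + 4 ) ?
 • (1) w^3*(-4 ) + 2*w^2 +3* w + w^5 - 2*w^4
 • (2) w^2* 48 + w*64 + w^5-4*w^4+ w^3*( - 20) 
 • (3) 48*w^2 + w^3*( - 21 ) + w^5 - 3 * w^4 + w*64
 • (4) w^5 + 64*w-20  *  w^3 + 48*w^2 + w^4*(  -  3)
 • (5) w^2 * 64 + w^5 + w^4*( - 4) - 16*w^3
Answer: 4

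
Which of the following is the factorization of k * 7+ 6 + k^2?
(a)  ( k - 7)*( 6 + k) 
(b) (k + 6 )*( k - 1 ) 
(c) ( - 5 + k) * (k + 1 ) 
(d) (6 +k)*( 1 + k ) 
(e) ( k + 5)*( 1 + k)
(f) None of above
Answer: d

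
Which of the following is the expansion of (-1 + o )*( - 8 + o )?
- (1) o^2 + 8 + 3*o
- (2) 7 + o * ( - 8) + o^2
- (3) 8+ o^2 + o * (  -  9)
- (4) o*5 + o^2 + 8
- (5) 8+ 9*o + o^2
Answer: 3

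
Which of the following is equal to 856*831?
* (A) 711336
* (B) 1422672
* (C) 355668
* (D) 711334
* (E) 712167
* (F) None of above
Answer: A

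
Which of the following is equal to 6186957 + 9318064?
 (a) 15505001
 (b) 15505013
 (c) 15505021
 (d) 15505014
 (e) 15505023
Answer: c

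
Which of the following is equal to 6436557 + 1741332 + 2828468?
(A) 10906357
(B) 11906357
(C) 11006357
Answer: C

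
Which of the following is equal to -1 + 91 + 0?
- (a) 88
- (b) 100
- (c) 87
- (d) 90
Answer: d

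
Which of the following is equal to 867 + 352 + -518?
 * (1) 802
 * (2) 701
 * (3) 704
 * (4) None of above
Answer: 2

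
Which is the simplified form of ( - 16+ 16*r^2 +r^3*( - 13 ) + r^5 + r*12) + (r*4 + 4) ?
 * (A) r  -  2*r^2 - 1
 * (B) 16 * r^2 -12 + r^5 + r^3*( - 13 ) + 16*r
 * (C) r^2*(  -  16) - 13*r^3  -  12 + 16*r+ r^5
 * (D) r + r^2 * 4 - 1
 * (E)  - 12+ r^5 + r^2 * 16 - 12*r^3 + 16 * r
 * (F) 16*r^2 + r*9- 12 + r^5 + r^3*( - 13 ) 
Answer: B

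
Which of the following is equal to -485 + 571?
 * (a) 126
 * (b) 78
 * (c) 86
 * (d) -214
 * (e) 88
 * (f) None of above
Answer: c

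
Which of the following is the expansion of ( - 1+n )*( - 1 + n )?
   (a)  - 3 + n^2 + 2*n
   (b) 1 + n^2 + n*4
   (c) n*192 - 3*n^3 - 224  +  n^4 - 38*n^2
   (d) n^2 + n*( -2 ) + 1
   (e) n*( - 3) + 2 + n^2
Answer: d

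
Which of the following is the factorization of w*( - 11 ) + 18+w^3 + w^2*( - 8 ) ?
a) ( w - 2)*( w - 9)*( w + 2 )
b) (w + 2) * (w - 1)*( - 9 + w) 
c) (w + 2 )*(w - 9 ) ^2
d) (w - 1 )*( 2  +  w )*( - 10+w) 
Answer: b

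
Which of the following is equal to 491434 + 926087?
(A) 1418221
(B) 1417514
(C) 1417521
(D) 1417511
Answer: C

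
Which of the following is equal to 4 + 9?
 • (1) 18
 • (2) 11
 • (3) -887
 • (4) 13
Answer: 4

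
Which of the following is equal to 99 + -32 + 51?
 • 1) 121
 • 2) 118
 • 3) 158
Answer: 2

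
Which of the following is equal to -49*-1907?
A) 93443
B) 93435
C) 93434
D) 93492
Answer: A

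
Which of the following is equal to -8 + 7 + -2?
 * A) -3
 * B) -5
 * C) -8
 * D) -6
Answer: A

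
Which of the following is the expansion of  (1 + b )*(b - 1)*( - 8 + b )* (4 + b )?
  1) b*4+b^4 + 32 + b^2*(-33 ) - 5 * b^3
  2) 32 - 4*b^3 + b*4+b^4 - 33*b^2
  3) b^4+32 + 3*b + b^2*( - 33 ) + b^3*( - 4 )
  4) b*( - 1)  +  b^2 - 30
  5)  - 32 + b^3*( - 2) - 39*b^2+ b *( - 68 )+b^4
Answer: 2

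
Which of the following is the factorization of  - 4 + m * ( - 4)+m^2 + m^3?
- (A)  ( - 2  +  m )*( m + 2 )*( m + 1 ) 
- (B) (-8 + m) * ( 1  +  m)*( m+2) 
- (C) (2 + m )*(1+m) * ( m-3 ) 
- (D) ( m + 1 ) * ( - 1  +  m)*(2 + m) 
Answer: A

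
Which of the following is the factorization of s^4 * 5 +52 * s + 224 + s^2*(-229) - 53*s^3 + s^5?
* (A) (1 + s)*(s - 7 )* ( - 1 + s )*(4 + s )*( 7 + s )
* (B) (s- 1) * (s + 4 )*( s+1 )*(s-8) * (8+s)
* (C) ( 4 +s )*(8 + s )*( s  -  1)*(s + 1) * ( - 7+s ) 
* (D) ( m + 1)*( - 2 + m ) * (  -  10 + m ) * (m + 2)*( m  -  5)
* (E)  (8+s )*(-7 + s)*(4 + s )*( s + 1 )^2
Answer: C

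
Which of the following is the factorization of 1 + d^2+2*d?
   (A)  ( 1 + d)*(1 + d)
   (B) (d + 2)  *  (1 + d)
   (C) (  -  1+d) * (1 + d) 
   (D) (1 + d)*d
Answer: A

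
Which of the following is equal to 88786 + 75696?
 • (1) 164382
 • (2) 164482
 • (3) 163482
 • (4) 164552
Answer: 2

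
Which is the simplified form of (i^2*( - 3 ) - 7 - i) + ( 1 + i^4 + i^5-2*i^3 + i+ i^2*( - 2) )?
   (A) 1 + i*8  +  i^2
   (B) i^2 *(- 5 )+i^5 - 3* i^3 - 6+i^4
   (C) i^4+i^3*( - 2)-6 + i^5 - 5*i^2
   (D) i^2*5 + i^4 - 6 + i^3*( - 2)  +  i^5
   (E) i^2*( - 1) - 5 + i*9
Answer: C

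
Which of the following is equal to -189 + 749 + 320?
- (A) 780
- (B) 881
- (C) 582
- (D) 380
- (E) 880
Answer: E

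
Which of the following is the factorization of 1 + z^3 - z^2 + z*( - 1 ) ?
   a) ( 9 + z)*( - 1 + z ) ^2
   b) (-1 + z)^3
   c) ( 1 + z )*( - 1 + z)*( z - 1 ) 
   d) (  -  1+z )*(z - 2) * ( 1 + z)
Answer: c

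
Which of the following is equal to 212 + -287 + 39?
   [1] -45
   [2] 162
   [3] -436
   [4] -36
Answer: 4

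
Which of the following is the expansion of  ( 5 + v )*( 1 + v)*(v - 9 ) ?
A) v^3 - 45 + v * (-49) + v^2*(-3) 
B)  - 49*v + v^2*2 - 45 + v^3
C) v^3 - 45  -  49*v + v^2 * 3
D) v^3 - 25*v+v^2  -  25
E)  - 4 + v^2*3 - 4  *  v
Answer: A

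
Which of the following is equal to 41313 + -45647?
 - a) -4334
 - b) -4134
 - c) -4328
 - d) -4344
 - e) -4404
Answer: a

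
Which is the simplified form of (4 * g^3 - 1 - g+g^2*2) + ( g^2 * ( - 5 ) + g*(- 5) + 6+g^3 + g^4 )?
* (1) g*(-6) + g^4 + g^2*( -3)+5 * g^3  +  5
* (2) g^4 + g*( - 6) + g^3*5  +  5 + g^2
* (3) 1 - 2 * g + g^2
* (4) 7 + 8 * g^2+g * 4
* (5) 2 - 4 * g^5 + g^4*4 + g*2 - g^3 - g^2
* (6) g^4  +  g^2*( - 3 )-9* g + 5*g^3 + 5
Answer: 1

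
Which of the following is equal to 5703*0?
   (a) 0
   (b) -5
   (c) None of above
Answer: a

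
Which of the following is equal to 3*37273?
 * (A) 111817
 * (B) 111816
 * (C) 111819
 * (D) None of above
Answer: C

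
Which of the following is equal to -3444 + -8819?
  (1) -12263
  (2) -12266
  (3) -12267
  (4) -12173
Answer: 1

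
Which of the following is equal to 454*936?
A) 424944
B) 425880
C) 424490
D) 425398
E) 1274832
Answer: A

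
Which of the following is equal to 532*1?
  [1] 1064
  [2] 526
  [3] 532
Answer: 3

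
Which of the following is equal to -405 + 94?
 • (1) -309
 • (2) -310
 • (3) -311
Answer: 3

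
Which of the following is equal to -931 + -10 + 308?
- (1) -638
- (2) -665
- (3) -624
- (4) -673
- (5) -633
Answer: 5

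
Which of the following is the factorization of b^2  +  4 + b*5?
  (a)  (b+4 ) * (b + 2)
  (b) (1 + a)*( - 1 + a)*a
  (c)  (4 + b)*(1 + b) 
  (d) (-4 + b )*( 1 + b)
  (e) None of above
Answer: c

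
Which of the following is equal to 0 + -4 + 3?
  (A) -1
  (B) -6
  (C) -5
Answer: A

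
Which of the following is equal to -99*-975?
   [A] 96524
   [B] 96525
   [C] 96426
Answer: B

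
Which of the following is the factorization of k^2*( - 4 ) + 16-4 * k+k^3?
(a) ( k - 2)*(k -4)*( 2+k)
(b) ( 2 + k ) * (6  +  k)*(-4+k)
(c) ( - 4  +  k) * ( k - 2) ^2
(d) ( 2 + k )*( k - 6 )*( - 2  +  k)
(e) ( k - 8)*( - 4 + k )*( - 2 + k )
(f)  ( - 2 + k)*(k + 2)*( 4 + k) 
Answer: a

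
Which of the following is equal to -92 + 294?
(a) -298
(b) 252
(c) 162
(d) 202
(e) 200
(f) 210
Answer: d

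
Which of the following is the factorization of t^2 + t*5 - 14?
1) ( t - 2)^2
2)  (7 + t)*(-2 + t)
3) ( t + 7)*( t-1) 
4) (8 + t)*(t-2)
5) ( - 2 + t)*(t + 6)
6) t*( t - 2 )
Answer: 2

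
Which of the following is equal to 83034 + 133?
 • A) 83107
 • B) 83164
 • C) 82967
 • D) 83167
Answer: D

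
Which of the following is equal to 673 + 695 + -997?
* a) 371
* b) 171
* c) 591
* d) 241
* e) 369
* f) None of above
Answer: a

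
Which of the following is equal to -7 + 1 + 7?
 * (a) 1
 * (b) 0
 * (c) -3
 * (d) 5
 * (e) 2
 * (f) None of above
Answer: a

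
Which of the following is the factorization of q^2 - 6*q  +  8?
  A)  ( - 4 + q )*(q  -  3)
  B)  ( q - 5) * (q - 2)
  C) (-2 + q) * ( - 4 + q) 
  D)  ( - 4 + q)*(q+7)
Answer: C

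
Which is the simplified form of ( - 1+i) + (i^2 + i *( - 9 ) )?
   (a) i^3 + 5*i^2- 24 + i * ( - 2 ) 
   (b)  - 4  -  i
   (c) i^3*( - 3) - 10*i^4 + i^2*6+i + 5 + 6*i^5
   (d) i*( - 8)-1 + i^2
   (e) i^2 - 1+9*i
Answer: d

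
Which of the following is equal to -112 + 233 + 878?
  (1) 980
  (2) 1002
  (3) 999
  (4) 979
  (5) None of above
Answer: 3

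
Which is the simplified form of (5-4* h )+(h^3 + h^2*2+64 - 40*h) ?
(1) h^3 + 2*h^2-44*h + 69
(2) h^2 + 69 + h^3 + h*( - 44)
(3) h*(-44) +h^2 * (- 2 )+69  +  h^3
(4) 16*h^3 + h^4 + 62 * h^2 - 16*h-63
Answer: 1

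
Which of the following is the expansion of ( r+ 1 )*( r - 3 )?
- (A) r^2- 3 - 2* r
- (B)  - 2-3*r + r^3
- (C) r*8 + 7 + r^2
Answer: A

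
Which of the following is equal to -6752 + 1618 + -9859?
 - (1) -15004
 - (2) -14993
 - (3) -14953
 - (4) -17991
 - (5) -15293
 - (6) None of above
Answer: 2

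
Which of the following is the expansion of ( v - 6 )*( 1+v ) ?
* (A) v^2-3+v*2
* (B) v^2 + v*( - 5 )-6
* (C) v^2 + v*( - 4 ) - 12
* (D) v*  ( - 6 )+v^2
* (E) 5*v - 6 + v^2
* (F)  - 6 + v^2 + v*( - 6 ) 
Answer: B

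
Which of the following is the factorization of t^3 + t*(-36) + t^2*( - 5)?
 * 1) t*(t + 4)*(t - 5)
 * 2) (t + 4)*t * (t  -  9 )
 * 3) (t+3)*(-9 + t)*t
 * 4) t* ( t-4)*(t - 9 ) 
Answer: 2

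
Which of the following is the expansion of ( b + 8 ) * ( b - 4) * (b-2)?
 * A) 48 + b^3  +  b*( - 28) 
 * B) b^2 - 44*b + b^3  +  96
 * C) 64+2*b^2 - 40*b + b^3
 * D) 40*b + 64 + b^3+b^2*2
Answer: C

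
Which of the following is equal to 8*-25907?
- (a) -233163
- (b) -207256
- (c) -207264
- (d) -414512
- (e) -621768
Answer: b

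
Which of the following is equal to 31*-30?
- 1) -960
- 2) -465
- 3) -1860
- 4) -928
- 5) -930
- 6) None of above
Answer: 5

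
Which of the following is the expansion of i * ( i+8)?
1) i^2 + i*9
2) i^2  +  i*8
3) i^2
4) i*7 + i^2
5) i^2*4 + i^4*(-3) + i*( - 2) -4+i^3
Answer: 2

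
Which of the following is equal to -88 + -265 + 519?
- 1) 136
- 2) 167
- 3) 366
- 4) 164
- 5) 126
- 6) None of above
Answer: 6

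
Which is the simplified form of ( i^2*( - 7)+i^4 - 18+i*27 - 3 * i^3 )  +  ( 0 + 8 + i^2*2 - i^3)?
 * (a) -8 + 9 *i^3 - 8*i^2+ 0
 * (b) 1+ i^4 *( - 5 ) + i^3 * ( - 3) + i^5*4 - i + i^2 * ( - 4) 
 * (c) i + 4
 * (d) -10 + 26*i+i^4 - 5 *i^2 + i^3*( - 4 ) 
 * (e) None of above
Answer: e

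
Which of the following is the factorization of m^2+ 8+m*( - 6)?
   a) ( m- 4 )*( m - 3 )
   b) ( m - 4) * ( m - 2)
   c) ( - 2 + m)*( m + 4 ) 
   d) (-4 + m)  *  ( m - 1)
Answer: b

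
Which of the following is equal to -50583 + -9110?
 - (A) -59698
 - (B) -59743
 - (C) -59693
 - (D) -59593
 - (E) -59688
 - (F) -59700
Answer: C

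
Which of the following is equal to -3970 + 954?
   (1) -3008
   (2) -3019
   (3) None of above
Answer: 3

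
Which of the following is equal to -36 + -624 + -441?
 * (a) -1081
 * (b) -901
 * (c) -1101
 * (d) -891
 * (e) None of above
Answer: c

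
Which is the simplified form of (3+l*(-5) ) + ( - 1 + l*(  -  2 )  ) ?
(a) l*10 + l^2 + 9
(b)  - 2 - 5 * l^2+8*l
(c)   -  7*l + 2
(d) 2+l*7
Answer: c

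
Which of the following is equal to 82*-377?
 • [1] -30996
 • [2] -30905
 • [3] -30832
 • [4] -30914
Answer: 4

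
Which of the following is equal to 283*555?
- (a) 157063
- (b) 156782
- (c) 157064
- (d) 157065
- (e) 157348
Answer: d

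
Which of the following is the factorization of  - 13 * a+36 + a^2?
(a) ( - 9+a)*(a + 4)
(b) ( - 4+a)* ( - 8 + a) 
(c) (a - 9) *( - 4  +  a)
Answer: c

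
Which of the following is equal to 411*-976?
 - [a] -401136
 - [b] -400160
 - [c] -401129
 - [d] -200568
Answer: a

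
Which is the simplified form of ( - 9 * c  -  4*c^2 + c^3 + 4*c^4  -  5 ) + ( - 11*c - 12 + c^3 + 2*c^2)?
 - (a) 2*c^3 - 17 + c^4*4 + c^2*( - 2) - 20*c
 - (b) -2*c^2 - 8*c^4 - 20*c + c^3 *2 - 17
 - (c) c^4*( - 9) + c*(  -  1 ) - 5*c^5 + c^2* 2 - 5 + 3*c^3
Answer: a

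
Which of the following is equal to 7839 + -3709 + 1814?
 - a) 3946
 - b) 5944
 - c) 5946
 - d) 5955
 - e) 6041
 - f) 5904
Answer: b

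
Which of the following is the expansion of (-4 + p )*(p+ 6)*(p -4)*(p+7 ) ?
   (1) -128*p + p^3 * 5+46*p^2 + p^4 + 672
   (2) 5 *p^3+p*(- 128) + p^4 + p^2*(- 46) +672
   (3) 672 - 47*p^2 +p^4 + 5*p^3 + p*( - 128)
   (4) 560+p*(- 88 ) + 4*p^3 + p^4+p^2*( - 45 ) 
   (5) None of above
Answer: 2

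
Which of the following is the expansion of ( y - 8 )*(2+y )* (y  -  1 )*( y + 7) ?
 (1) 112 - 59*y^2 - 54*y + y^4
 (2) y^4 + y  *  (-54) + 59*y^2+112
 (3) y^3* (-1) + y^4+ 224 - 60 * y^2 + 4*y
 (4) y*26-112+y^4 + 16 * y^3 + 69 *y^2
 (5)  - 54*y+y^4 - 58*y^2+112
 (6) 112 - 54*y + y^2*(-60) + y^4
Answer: 1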